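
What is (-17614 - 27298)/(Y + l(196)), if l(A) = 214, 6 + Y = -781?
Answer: 44912/573 ≈ 78.380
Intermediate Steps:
Y = -787 (Y = -6 - 781 = -787)
(-17614 - 27298)/(Y + l(196)) = (-17614 - 27298)/(-787 + 214) = -44912/(-573) = -44912*(-1/573) = 44912/573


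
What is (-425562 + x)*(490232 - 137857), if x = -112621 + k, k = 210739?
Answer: -115383079500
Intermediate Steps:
x = 98118 (x = -112621 + 210739 = 98118)
(-425562 + x)*(490232 - 137857) = (-425562 + 98118)*(490232 - 137857) = -327444*352375 = -115383079500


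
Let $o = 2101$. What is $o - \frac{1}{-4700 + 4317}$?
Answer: $\frac{804684}{383} \approx 2101.0$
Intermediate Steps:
$o - \frac{1}{-4700 + 4317} = 2101 - \frac{1}{-4700 + 4317} = 2101 - \frac{1}{-383} = 2101 - - \frac{1}{383} = 2101 + \frac{1}{383} = \frac{804684}{383}$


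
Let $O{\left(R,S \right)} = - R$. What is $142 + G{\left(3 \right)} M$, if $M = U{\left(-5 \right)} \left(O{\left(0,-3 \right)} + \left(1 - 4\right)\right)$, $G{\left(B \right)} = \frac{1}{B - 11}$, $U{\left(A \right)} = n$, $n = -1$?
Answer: $\frac{1133}{8} \approx 141.63$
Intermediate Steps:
$U{\left(A \right)} = -1$
$G{\left(B \right)} = \frac{1}{-11 + B}$
$M = 3$ ($M = - (\left(-1\right) 0 + \left(1 - 4\right)) = - (0 + \left(1 - 4\right)) = - (0 - 3) = \left(-1\right) \left(-3\right) = 3$)
$142 + G{\left(3 \right)} M = 142 + \frac{1}{-11 + 3} \cdot 3 = 142 + \frac{1}{-8} \cdot 3 = 142 - \frac{3}{8} = \frac{1133}{8}$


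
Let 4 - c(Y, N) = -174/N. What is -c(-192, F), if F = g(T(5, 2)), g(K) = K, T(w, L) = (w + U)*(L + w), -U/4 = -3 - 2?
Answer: -874/175 ≈ -4.9943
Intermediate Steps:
U = 20 (U = -4*(-3 - 2) = -4*(-5) = 20)
T(w, L) = (20 + w)*(L + w) (T(w, L) = (w + 20)*(L + w) = (20 + w)*(L + w))
F = 175 (F = 5² + 20*2 + 20*5 + 2*5 = 25 + 40 + 100 + 10 = 175)
c(Y, N) = 4 + 174/N (c(Y, N) = 4 - (-174)/N = 4 + 174/N)
-c(-192, F) = -(4 + 174/175) = -1*874/175 = -874/175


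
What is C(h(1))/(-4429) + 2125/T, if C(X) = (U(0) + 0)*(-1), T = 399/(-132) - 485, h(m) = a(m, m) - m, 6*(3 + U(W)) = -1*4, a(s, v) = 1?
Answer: -1242570703/285311751 ≈ -4.3551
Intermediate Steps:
U(W) = -11/3 (U(W) = -3 + (-1*4)/6 = -3 + (⅙)*(-4) = -3 - ⅔ = -11/3)
h(m) = 1 - m
T = -21473/44 (T = 399*(-1/132) - 485 = -133/44 - 485 = -21473/44 ≈ -488.02)
C(X) = 11/3 (C(X) = (-11/3 + 0)*(-1) = -11/3*(-1) = 11/3)
C(h(1))/(-4429) + 2125/T = (11/3)/(-4429) + 2125/(-21473/44) = (11/3)*(-1/4429) + 2125*(-44/21473) = -11/13287 - 93500/21473 = -1242570703/285311751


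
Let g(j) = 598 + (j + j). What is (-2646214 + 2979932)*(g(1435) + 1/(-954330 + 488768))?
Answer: 269405371273885/232781 ≈ 1.1573e+9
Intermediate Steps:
g(j) = 598 + 2*j
(-2646214 + 2979932)*(g(1435) + 1/(-954330 + 488768)) = (-2646214 + 2979932)*((598 + 2*1435) + 1/(-954330 + 488768)) = 333718*((598 + 2870) + 1/(-465562)) = 333718*(3468 - 1/465562) = 333718*(1614569015/465562) = 269405371273885/232781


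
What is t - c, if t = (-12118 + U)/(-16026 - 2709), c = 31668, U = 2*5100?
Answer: -593298062/18735 ≈ -31668.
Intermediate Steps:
U = 10200
t = 1918/18735 (t = (-12118 + 10200)/(-16026 - 2709) = -1918/(-18735) = -1918*(-1/18735) = 1918/18735 ≈ 0.10238)
t - c = 1918/18735 - 1*31668 = 1918/18735 - 31668 = -593298062/18735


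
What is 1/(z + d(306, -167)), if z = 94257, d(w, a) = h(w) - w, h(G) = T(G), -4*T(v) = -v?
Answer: 2/188055 ≈ 1.0635e-5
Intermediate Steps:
T(v) = v/4 (T(v) = -(-1)*v/4 = v/4)
h(G) = G/4
d(w, a) = -3*w/4 (d(w, a) = w/4 - w = -3*w/4)
1/(z + d(306, -167)) = 1/(94257 - ¾*306) = 1/(94257 - 459/2) = 1/(188055/2) = 2/188055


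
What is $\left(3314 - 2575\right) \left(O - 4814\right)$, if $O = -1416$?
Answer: $-4603970$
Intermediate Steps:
$\left(3314 - 2575\right) \left(O - 4814\right) = \left(3314 - 2575\right) \left(-1416 - 4814\right) = 739 \left(-6230\right) = -4603970$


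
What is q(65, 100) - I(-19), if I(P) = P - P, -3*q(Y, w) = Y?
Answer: -65/3 ≈ -21.667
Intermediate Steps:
q(Y, w) = -Y/3
I(P) = 0
q(65, 100) - I(-19) = -⅓*65 - 1*0 = -65/3 + 0 = -65/3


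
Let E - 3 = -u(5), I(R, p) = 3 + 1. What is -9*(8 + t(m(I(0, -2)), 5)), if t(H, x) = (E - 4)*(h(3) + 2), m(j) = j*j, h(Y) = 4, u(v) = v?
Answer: 252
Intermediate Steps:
I(R, p) = 4
m(j) = j²
E = -2 (E = 3 - 1*5 = 3 - 5 = -2)
t(H, x) = -36 (t(H, x) = (-2 - 4)*(4 + 2) = -6*6 = -36)
-9*(8 + t(m(I(0, -2)), 5)) = -9*(8 - 36) = -9*(-28) = 252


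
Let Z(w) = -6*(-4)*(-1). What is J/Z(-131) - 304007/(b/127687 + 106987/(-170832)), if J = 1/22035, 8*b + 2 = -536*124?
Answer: 318809389630927906717/724999449746520 ≈ 4.3974e+5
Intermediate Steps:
Z(w) = -24 (Z(w) = 24*(-1) = -24)
b = -33233/4 (b = -¼ + (-536*124)/8 = -¼ + (⅛)*(-66464) = -¼ - 8308 = -33233/4 ≈ -8308.3)
J = 1/22035 ≈ 4.5382e-5
J/Z(-131) - 304007/(b/127687 + 106987/(-170832)) = (1/22035)/(-24) - 304007/(-33233/4/127687 + 106987/(-170832)) = (1/22035)*(-1/24) - 304007/(-33233/4*1/127687 + 106987*(-1/170832)) = -1/528840 - 304007/(-33233/510748 - 106987/170832) = -1/528840 - 304007/(-15080164033/21813025584) = -1/528840 - 304007*(-21813025584/15080164033) = -1/528840 + 602846588065008/1370924003 = 318809389630927906717/724999449746520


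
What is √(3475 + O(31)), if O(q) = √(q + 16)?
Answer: √(3475 + √47) ≈ 59.007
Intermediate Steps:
O(q) = √(16 + q)
√(3475 + O(31)) = √(3475 + √(16 + 31)) = √(3475 + √47)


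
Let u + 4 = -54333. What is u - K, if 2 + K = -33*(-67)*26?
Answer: -111821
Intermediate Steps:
K = 57484 (K = -2 - 33*(-67)*26 = -2 + 2211*26 = -2 + 57486 = 57484)
u = -54337 (u = -4 - 54333 = -54337)
u - K = -54337 - 1*57484 = -54337 - 57484 = -111821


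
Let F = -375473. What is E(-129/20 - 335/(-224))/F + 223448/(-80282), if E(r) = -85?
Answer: -41945933467/15071861693 ≈ -2.7831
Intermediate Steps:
E(-129/20 - 335/(-224))/F + 223448/(-80282) = -85/(-375473) + 223448/(-80282) = -85*(-1/375473) + 223448*(-1/80282) = 85/375473 - 111724/40141 = -41945933467/15071861693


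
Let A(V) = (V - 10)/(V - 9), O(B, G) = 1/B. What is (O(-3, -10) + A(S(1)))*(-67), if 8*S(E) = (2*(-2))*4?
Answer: -1675/33 ≈ -50.758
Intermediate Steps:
S(E) = -2 (S(E) = ((2*(-2))*4)/8 = (-4*4)/8 = (1/8)*(-16) = -2)
A(V) = (-10 + V)/(-9 + V)
(O(-3, -10) + A(S(1)))*(-67) = (1/(-3) + (-10 - 2)/(-9 - 2))*(-67) = (-1/3 - 12/(-11))*(-67) = (-1/3 - 1/11*(-12))*(-67) = (-1/3 + 12/11)*(-67) = (25/33)*(-67) = -1675/33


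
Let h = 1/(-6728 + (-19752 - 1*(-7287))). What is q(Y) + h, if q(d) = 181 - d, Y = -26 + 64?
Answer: 2744598/19193 ≈ 143.00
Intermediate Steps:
Y = 38
h = -1/19193 (h = 1/(-6728 + (-19752 + 7287)) = 1/(-6728 - 12465) = 1/(-19193) = -1/19193 ≈ -5.2102e-5)
q(Y) + h = (181 - 1*38) - 1/19193 = (181 - 38) - 1/19193 = 143 - 1/19193 = 2744598/19193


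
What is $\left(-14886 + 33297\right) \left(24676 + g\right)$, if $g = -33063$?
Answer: $-154413057$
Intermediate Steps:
$\left(-14886 + 33297\right) \left(24676 + g\right) = \left(-14886 + 33297\right) \left(24676 - 33063\right) = 18411 \left(-8387\right) = -154413057$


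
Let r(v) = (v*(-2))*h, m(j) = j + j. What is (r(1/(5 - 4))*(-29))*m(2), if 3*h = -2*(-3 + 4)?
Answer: -464/3 ≈ -154.67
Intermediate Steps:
h = -⅔ (h = (-2*(-3 + 4))/3 = (-2*1)/3 = (⅓)*(-2) = -⅔ ≈ -0.66667)
m(j) = 2*j
r(v) = 4*v/3 (r(v) = (v*(-2))*(-⅔) = -2*v*(-⅔) = 4*v/3)
(r(1/(5 - 4))*(-29))*m(2) = ((4/(3*(5 - 4)))*(-29))*(2*2) = (((4/3)/1)*(-29))*4 = (((4/3)*1)*(-29))*4 = ((4/3)*(-29))*4 = -116/3*4 = -464/3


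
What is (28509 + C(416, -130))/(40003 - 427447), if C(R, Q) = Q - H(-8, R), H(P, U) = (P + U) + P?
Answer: -27979/387444 ≈ -0.072214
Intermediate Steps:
H(P, U) = U + 2*P
C(R, Q) = 16 + Q - R (C(R, Q) = Q - (R + 2*(-8)) = Q - (R - 16) = Q - (-16 + R) = Q + (16 - R) = 16 + Q - R)
(28509 + C(416, -130))/(40003 - 427447) = (28509 + (16 - 130 - 1*416))/(40003 - 427447) = (28509 + (16 - 130 - 416))/(-387444) = (28509 - 530)*(-1/387444) = 27979*(-1/387444) = -27979/387444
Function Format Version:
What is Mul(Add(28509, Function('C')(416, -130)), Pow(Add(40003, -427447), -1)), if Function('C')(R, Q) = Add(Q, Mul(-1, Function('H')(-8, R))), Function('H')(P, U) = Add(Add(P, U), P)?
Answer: Rational(-27979, 387444) ≈ -0.072214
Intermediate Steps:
Function('H')(P, U) = Add(U, Mul(2, P))
Function('C')(R, Q) = Add(16, Q, Mul(-1, R)) (Function('C')(R, Q) = Add(Q, Mul(-1, Add(R, Mul(2, -8)))) = Add(Q, Mul(-1, Add(R, -16))) = Add(Q, Mul(-1, Add(-16, R))) = Add(Q, Add(16, Mul(-1, R))) = Add(16, Q, Mul(-1, R)))
Mul(Add(28509, Function('C')(416, -130)), Pow(Add(40003, -427447), -1)) = Mul(Add(28509, Add(16, -130, Mul(-1, 416))), Pow(Add(40003, -427447), -1)) = Mul(Add(28509, Add(16, -130, -416)), Pow(-387444, -1)) = Mul(Add(28509, -530), Rational(-1, 387444)) = Mul(27979, Rational(-1, 387444)) = Rational(-27979, 387444)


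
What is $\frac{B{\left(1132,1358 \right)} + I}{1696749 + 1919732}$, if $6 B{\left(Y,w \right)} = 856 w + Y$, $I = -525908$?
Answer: $- \frac{331978}{3616481} \approx -0.091796$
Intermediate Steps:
$B{\left(Y,w \right)} = \frac{Y}{6} + \frac{428 w}{3}$ ($B{\left(Y,w \right)} = \frac{856 w + Y}{6} = \frac{Y + 856 w}{6} = \frac{Y}{6} + \frac{428 w}{3}$)
$\frac{B{\left(1132,1358 \right)} + I}{1696749 + 1919732} = \frac{\left(\frac{1}{6} \cdot 1132 + \frac{428}{3} \cdot 1358\right) - 525908}{1696749 + 1919732} = \frac{\left(\frac{566}{3} + \frac{581224}{3}\right) - 525908}{3616481} = \left(193930 - 525908\right) \frac{1}{3616481} = \left(-331978\right) \frac{1}{3616481} = - \frac{331978}{3616481}$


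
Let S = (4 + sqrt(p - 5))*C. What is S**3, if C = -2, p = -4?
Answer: 352 - 936*I ≈ 352.0 - 936.0*I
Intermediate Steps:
S = -8 - 6*I (S = (4 + sqrt(-4 - 5))*(-2) = (4 + sqrt(-9))*(-2) = (4 + 3*I)*(-2) = -8 - 6*I ≈ -8.0 - 6.0*I)
S**3 = (-8 - 6*I)**3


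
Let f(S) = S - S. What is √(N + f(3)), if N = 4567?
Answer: √4567 ≈ 67.580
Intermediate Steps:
f(S) = 0
√(N + f(3)) = √(4567 + 0) = √4567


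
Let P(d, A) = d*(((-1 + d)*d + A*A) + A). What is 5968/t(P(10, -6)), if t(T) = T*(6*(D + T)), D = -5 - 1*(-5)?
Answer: 373/540000 ≈ 0.00069074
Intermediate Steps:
P(d, A) = d*(A + A² + d*(-1 + d)) (P(d, A) = d*((d*(-1 + d) + A²) + A) = d*((A² + d*(-1 + d)) + A) = d*(A + A² + d*(-1 + d)))
D = 0 (D = -5 + 5 = 0)
t(T) = 6*T² (t(T) = T*(6*(0 + T)) = T*(6*T) = 6*T²)
5968/t(P(10, -6)) = 5968/((6*(10*(-6 + (-6)² + 10² - 1*10))²)) = 5968/((6*(10*(-6 + 36 + 100 - 10))²)) = 5968/((6*(10*120)²)) = 5968/((6*1200²)) = 5968/((6*1440000)) = 5968/8640000 = 5968*(1/8640000) = 373/540000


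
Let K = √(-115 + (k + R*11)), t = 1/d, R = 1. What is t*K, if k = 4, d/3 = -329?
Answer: -10*I/987 ≈ -0.010132*I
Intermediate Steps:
d = -987 (d = 3*(-329) = -987)
t = -1/987 (t = 1/(-987) = -1/987 ≈ -0.0010132)
K = 10*I (K = √(-115 + (4 + 1*11)) = √(-115 + (4 + 11)) = √(-115 + 15) = √(-100) = 10*I ≈ 10.0*I)
t*K = -10*I/987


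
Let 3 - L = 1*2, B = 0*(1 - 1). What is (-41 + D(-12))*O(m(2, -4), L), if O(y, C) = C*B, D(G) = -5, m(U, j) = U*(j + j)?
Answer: 0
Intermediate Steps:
m(U, j) = 2*U*j (m(U, j) = U*(2*j) = 2*U*j)
B = 0 (B = 0*0 = 0)
L = 1 (L = 3 - 2 = 1)
O(y, C) = 0 (O(y, C) = C*0 = 0)
(-41 + D(-12))*O(m(2, -4), L) = (-41 - 5)*0 = -46*0 = 0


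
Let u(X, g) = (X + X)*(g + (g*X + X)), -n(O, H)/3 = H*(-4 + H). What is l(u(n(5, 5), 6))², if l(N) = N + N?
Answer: 35283600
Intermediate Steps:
n(O, H) = -3*H*(-4 + H)
u(X, g) = 2*X*(X + g + X*g) (u(X, g) = (2*X)*(g + (X*g + X)) = (2*X)*(g + (X + X*g)) = (2*X)*(X + g + X*g) = 2*X*(X + g + X*g))
l(N) = 2*N
l(u(n(5, 5), 6))² = (2*(2*(3*5*(4 - 1*5))*(3*5*(4 - 1*5) + 6 + (3*5*(4 - 1*5))*6)))² = (2*(2*(3*5*(4 - 5))*(3*5*(4 - 5) + 6 + (3*5*(4 - 5))*6)))² = (2*(2*(3*5*(-1))*(3*5*(-1) + 6 + (3*5*(-1))*6)))² = (2*(2*(-15)*(-15 + 6 - 15*6)))² = (2*(2*(-15)*(-15 + 6 - 90)))² = (2*(2*(-15)*(-99)))² = (2*2970)² = 5940² = 35283600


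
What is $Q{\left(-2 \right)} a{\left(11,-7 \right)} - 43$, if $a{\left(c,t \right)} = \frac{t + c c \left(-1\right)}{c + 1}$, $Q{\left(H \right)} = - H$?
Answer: $- \frac{193}{3} \approx -64.333$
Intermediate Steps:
$a{\left(c,t \right)} = \frac{t - c^{2}}{1 + c}$ ($a{\left(c,t \right)} = \frac{t + c^{2} \left(-1\right)}{1 + c} = \frac{t - c^{2}}{1 + c}$)
$Q{\left(-2 \right)} a{\left(11,-7 \right)} - 43 = \left(-1\right) \left(-2\right) \frac{-7 - 11^{2}}{1 + 11} - 43 = 2 \frac{-7 - 121}{12} - 43 = 2 \cdot \frac{1}{12} \left(-128\right) - 43 = 2 \left(- \frac{32}{3}\right) - 43 = - \frac{64}{3} - 43 = - \frac{193}{3}$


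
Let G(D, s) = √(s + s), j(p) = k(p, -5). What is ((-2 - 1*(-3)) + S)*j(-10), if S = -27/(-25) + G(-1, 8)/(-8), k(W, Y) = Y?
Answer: -79/10 ≈ -7.9000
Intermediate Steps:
j(p) = -5
G(D, s) = √2*√s (G(D, s) = √(2*s) = √2*√s)
S = 29/50 (S = -27/(-25) + (√2*√8)/(-8) = -27*(-1/25) + (√2*(2*√2))*(-⅛) = 27/25 + 4*(-⅛) = 27/25 - ½ = 29/50 ≈ 0.58000)
((-2 - 1*(-3)) + S)*j(-10) = ((-2 - 1*(-3)) + 29/50)*(-5) = ((-2 + 3) + 29/50)*(-5) = (1 + 29/50)*(-5) = (79/50)*(-5) = -79/10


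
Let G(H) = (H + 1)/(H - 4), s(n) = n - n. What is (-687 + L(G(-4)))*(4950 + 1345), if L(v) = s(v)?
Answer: -4324665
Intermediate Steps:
s(n) = 0
G(H) = (1 + H)/(-4 + H)
L(v) = 0
(-687 + L(G(-4)))*(4950 + 1345) = (-687 + 0)*(4950 + 1345) = -687*6295 = -4324665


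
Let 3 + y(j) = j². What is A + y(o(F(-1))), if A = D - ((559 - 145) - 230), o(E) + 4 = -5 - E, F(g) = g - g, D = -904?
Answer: -1010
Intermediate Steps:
F(g) = 0
o(E) = -9 - E (o(E) = -4 + (-5 - E) = -9 - E)
y(j) = -3 + j²
A = -1088 (A = -904 - ((559 - 145) - 230) = -904 - (414 - 230) = -904 - 1*184 = -904 - 184 = -1088)
A + y(o(F(-1))) = -1088 + (-3 + (-9 - 1*0)²) = -1088 + (-3 + (-9 + 0)²) = -1088 + (-3 + (-9)²) = -1088 + (-3 + 81) = -1088 + 78 = -1010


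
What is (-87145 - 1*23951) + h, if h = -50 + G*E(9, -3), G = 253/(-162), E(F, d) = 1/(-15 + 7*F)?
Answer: -864271549/7776 ≈ -1.1115e+5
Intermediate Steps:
G = -253/162 (G = 253*(-1/162) = -253/162 ≈ -1.5617)
h = -389053/7776 (h = -50 - 253/(162*(-15 + 7*9)) = -50 - 253/(162*(-15 + 63)) = -50 - 253/162/48 = -50 - 253/162*1/48 = -50 - 253/7776 = -389053/7776 ≈ -50.033)
(-87145 - 1*23951) + h = (-87145 - 1*23951) - 389053/7776 = (-87145 - 23951) - 389053/7776 = -111096 - 389053/7776 = -864271549/7776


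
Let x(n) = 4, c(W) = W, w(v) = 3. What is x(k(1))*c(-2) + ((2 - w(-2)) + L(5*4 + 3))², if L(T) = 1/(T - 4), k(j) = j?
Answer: -2564/361 ≈ -7.1025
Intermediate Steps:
L(T) = 1/(-4 + T)
x(k(1))*c(-2) + ((2 - w(-2)) + L(5*4 + 3))² = 4*(-2) + ((2 - 1*3) + 1/(-4 + (5*4 + 3)))² = -8 + ((2 - 3) + 1/(-4 + (20 + 3)))² = -8 + (-1 + 1/(-4 + 23))² = -8 + (-1 + 1/19)² = -8 + (-18/19)² = -8 + 324/361 = -2564/361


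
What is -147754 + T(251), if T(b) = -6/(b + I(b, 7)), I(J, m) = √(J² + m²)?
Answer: -7238440/49 - 30*√2522/49 ≈ -1.4775e+5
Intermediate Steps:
T(b) = -6/(b + √(49 + b²)) (T(b) = -6/(b + √(b² + 7²)) = -6/(b + √(b² + 49)) = -6/(b + √(49 + b²)))
-147754 + T(251) = -147754 - 6/(251 + √(49 + 251²)) = -147754 - 6/(251 + √(49 + 63001)) = -147754 - 6/(251 + √63050) = -147754 - 6/(251 + 5*√2522)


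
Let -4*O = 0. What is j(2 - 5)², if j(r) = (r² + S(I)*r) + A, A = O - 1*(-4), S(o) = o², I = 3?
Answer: 196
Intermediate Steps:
O = 0 (O = -¼*0 = 0)
A = 4 (A = 0 - 1*(-4) = 0 + 4 = 4)
j(r) = 4 + r² + 9*r (j(r) = (r² + 3²*r) + 4 = (r² + 9*r) + 4 = 4 + r² + 9*r)
j(2 - 5)² = (4 + (2 - 5)² + 9*(2 - 5))² = (4 + (-3)² + 9*(-3))² = (4 + 9 - 27)² = (-14)² = 196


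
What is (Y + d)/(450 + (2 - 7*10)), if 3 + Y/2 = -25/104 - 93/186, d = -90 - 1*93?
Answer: -9905/19864 ≈ -0.49864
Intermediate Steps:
d = -183 (d = -90 - 93 = -183)
Y = -389/52 (Y = -6 + 2*(-25/104 - 93/186) = -6 + 2*(-25*1/104 - 93*1/186) = -6 + 2*(-25/104 - ½) = -6 + 2*(-77/104) = -6 - 77/52 = -389/52 ≈ -7.4808)
(Y + d)/(450 + (2 - 7*10)) = (-389/52 - 183)/(450 + (2 - 7*10)) = -9905/(52*(450 + (2 - 70))) = -9905/(52*(450 - 68)) = -9905/52/382 = -9905/52*1/382 = -9905/19864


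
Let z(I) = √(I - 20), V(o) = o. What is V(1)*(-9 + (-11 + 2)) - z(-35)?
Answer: -18 - I*√55 ≈ -18.0 - 7.4162*I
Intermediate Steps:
z(I) = √(-20 + I)
V(1)*(-9 + (-11 + 2)) - z(-35) = 1*(-9 + (-11 + 2)) - √(-20 - 35) = 1*(-9 - 9) - √(-55) = 1*(-18) - I*√55 = -18 - I*√55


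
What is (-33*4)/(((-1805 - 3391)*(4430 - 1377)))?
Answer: 11/1321949 ≈ 8.3210e-6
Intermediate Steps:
(-33*4)/(((-1805 - 3391)*(4430 - 1377))) = -132/((-5196*3053)) = -132/(-15863388) = -132*(-1/15863388) = 11/1321949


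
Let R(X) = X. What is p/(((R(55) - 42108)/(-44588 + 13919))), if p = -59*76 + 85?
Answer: -134912931/42053 ≈ -3208.2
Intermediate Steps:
p = -4399 (p = -4484 + 85 = -4399)
p/(((R(55) - 42108)/(-44588 + 13919))) = -4399*(-44588 + 13919)/(55 - 42108) = -4399/((-42053/(-30669))) = -4399/((-42053*(-1/30669))) = -4399/42053/30669 = -4399*30669/42053 = -134912931/42053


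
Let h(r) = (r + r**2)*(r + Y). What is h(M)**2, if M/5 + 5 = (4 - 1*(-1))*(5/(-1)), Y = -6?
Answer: 12156379560000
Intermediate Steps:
M = -150 (M = -25 + 5*((4 - 1*(-1))*(5/(-1))) = -25 + 5*((4 + 1)*(5*(-1))) = -25 + 5*(5*(-5)) = -25 + 5*(-25) = -25 - 125 = -150)
h(r) = (-6 + r)*(r + r**2) (h(r) = (r + r**2)*(r - 6) = (r + r**2)*(-6 + r) = (-6 + r)*(r + r**2))
h(M)**2 = (-150*(-6 + (-150)**2 - 5*(-150)))**2 = (-150*(-6 + 22500 + 750))**2 = (-150*23244)**2 = (-3486600)**2 = 12156379560000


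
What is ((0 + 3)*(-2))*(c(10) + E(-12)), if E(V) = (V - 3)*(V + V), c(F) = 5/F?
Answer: -2163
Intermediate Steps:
E(V) = 2*V*(-3 + V) (E(V) = (-3 + V)*(2*V) = 2*V*(-3 + V))
((0 + 3)*(-2))*(c(10) + E(-12)) = ((0 + 3)*(-2))*(5/10 + 2*(-12)*(-3 - 12)) = (3*(-2))*(5*(⅒) + 2*(-12)*(-15)) = -6*(½ + 360) = -6*721/2 = -2163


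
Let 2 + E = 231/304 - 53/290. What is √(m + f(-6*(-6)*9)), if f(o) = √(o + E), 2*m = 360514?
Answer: √(5472620545700 + 8265*√4352654805)/5510 ≈ 424.59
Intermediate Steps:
m = 180257 (m = (½)*360514 = 180257)
E = -62721/44080 (E = -2 + (231/304 - 53/290) = -2 + 25439/44080 = -62721/44080 ≈ -1.4229)
f(o) = √(-62721/44080 + o) (f(o) = √(o - 62721/44080) = √(-62721/44080 + o))
√(m + f(-6*(-6)*9)) = √(180257 + √(-172796355 + 121440400*(-6*(-6)*9))/11020) = √(180257 + √(-172796355 + 121440400*(36*9))/11020) = √(180257 + √(-172796355 + 121440400*324)/11020) = √(180257 + √(-172796355 + 39346689600)/11020) = √(180257 + √39173893245/11020) = √(180257 + (3*√4352654805)/11020) = √(180257 + 3*√4352654805/11020)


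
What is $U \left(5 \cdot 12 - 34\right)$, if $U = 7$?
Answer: $182$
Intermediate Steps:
$U \left(5 \cdot 12 - 34\right) = 7 \left(5 \cdot 12 - 34\right) = 7 \left(60 - 34\right) = 7 \cdot 26 = 182$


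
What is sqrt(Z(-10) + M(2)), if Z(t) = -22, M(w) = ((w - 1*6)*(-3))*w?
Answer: sqrt(2) ≈ 1.4142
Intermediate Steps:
M(w) = w*(18 - 3*w) (M(w) = ((w - 6)*(-3))*w = ((-6 + w)*(-3))*w = (18 - 3*w)*w = w*(18 - 3*w))
sqrt(Z(-10) + M(2)) = sqrt(-22 + 3*2*(6 - 1*2)) = sqrt(-22 + 3*2*(6 - 2)) = sqrt(-22 + 3*2*4) = sqrt(-22 + 24) = sqrt(2)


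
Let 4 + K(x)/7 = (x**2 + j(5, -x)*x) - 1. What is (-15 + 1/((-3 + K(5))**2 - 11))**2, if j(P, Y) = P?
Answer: 2131582480036/9473712889 ≈ 225.00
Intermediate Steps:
K(x) = -35 + 7*x**2 + 35*x (K(x) = -28 + 7*((x**2 + 5*x) - 1) = -28 + 7*(-1 + x**2 + 5*x) = -28 + (-7 + 7*x**2 + 35*x) = -35 + 7*x**2 + 35*x)
(-15 + 1/((-3 + K(5))**2 - 11))**2 = (-15 + 1/((-3 + (-35 + 7*5**2 + 35*5))**2 - 11))**2 = (-15 + 1/((-3 + (-35 + 7*25 + 175))**2 - 11))**2 = (-15 + 1/((-3 + (-35 + 175 + 175))**2 - 11))**2 = (-15 + 1/((-3 + 315)**2 - 11))**2 = (-15 + 1/(312**2 - 11))**2 = (-15 + 1/(97344 - 11))**2 = (-15 + 1/97333)**2 = (-1459994/97333)**2 = 2131582480036/9473712889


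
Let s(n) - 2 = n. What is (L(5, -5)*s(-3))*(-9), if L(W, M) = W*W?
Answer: 225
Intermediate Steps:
s(n) = 2 + n
L(W, M) = W²
(L(5, -5)*s(-3))*(-9) = (5²*(2 - 3))*(-9) = (25*(-1))*(-9) = -25*(-9) = 225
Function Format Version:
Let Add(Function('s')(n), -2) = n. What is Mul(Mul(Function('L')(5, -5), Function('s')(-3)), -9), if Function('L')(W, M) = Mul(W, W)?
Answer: 225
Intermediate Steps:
Function('s')(n) = Add(2, n)
Function('L')(W, M) = Pow(W, 2)
Mul(Mul(Function('L')(5, -5), Function('s')(-3)), -9) = Mul(Mul(Pow(5, 2), Add(2, -3)), -9) = Mul(Mul(25, -1), -9) = Mul(-25, -9) = 225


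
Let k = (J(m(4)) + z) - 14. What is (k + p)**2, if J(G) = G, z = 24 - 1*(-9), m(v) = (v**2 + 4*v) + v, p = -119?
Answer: 4096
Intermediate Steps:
m(v) = v**2 + 5*v
z = 33 (z = 24 + 9 = 33)
k = 55 (k = (4*(5 + 4) + 33) - 14 = (4*9 + 33) - 14 = (36 + 33) - 14 = 69 - 14 = 55)
(k + p)**2 = (55 - 119)**2 = (-64)**2 = 4096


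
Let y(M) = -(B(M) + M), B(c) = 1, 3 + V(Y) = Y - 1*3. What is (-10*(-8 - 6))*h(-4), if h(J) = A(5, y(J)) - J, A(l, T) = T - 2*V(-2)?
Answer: 3220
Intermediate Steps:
V(Y) = -6 + Y (V(Y) = -3 + (Y - 1*3) = -3 + (Y - 3) = -3 + (-3 + Y) = -6 + Y)
y(M) = -1 - M (y(M) = -(1 + M) = -1 - M)
A(l, T) = 16 + T (A(l, T) = T - 2*(-6 - 2) = T - 2*(-8) = T + 16 = 16 + T)
h(J) = 15 - 2*J (h(J) = (16 + (-1 - J)) - J = (15 - J) - J = 15 - 2*J)
(-10*(-8 - 6))*h(-4) = (-10*(-8 - 6))*(15 - 2*(-4)) = (-10*(-14))*(15 + 8) = 140*23 = 3220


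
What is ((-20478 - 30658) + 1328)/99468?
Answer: -12452/24867 ≈ -0.50074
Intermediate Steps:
((-20478 - 30658) + 1328)/99468 = (-51136 + 1328)*(1/99468) = -49808*1/99468 = -12452/24867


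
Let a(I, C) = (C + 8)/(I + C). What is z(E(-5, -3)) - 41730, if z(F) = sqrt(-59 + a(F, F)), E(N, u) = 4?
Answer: -41730 + I*sqrt(230)/2 ≈ -41730.0 + 7.5829*I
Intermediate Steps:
a(I, C) = (8 + C)/(C + I)
z(F) = sqrt(-59 + (8 + F)/(2*F)) (z(F) = sqrt(-59 + (8 + F)/(F + F)) = sqrt(-59 + (8 + F)/((2*F))) = sqrt(-59 + (1/(2*F))*(8 + F)) = sqrt(-59 + (8 + F)/(2*F)))
z(E(-5, -3)) - 41730 = sqrt(-234 + 16/4)/2 - 41730 = sqrt(-234 + 16*(1/4))/2 - 41730 = sqrt(-234 + 4)/2 - 41730 = sqrt(-230)/2 - 41730 = (I*sqrt(230))/2 - 41730 = I*sqrt(230)/2 - 41730 = -41730 + I*sqrt(230)/2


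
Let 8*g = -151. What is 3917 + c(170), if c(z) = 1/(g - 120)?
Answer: 4351779/1111 ≈ 3917.0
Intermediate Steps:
g = -151/8 (g = (⅛)*(-151) = -151/8 ≈ -18.875)
c(z) = -8/1111 (c(z) = 1/(-151/8 - 120) = 1/(-1111/8) = -8/1111)
3917 + c(170) = 3917 - 8/1111 = 4351779/1111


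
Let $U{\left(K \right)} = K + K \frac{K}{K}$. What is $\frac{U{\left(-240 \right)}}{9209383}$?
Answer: $- \frac{480}{9209383} \approx -5.2121 \cdot 10^{-5}$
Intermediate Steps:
$U{\left(K \right)} = 2 K$ ($U{\left(K \right)} = K + K 1 = K + K = 2 K$)
$\frac{U{\left(-240 \right)}}{9209383} = \frac{2 \left(-240\right)}{9209383} = \left(-480\right) \frac{1}{9209383} = - \frac{480}{9209383}$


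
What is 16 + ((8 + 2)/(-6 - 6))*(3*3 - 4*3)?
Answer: 37/2 ≈ 18.500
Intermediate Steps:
16 + ((8 + 2)/(-6 - 6))*(3*3 - 4*3) = 16 + (10/(-12))*(9 - 12) = 16 + (10*(-1/12))*(-3) = 16 - ⅚*(-3) = 16 + 5/2 = 37/2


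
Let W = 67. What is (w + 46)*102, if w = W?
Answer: 11526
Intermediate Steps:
w = 67
(w + 46)*102 = (67 + 46)*102 = 113*102 = 11526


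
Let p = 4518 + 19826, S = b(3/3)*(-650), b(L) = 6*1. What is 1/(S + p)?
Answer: 1/20444 ≈ 4.8914e-5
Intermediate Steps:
b(L) = 6
S = -3900 (S = 6*(-650) = -3900)
p = 24344
1/(S + p) = 1/(-3900 + 24344) = 1/20444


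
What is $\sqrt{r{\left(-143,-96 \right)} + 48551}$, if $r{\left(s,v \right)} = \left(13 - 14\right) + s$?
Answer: $\sqrt{48407} \approx 220.02$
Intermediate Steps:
$r{\left(s,v \right)} = -1 + s$
$\sqrt{r{\left(-143,-96 \right)} + 48551} = \sqrt{\left(-1 - 143\right) + 48551} = \sqrt{-144 + 48551} = \sqrt{48407}$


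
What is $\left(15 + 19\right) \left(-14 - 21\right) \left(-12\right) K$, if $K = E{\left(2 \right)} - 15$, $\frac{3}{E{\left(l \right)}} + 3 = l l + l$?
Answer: $-199920$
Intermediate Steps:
$E{\left(l \right)} = \frac{3}{-3 + l + l^{2}}$ ($E{\left(l \right)} = \frac{3}{-3 + \left(l l + l\right)} = \frac{3}{-3 + \left(l^{2} + l\right)} = \frac{3}{-3 + \left(l + l^{2}\right)} = \frac{3}{-3 + l + l^{2}}$)
$K = -14$ ($K = \frac{3}{-3 + 2 + 2^{2}} - 15 = \frac{3}{-3 + 2 + 4} - 15 = \frac{3}{3} - 15 = 3 \cdot \frac{1}{3} - 15 = 1 - 15 = -14$)
$\left(15 + 19\right) \left(-14 - 21\right) \left(-12\right) K = \left(15 + 19\right) \left(-14 - 21\right) \left(-12\right) \left(-14\right) = 34 \left(-35\right) \left(-12\right) \left(-14\right) = \left(-1190\right) \left(-12\right) \left(-14\right) = 14280 \left(-14\right) = -199920$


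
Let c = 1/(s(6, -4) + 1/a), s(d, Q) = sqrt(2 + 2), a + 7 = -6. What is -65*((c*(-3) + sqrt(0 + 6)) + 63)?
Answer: -19968/5 - 65*sqrt(6) ≈ -4152.8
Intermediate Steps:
a = -13 (a = -7 - 6 = -13)
s(d, Q) = 2 (s(d, Q) = sqrt(4) = 2)
c = 13/25 (c = 1/(2 + 1/(-13)) = 1/(2 + 1*(-1/13)) = 1/(2 - 1/13) = 1/(25/13) = 13/25 ≈ 0.52000)
-65*((c*(-3) + sqrt(0 + 6)) + 63) = -65*(((13/25)*(-3) + sqrt(0 + 6)) + 63) = -65*((-39/25 + sqrt(6)) + 63) = -65*(1536/25 + sqrt(6)) = -19968/5 - 65*sqrt(6)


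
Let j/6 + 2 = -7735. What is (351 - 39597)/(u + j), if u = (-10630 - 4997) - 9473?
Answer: 19623/35761 ≈ 0.54873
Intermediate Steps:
j = -46422 (j = -12 + 6*(-7735) = -12 - 46410 = -46422)
u = -25100 (u = -15627 - 9473 = -25100)
(351 - 39597)/(u + j) = (351 - 39597)/(-25100 - 46422) = -39246/(-71522) = -39246*(-1/71522) = 19623/35761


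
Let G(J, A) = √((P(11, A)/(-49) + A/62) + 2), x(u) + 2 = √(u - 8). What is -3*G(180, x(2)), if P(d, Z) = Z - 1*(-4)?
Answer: -3*√(362948 - 806*I*√6)/434 ≈ -4.1644 + 0.011326*I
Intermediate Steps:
x(u) = -2 + √(-8 + u) (x(u) = -2 + √(u - 8) = -2 + √(-8 + u))
P(d, Z) = 4 + Z (P(d, Z) = Z + 4 = 4 + Z)
G(J, A) = √(94/49 - 13*A/3038) (G(J, A) = √(((4 + A)/(-49) + A/62) + 2) = √(((4 + A)*(-1/49) + A*(1/62)) + 2) = √(((-4/49 - A/49) + A/62) + 2) = √((-4/49 - 13*A/3038) + 2) = √(94/49 - 13*A/3038))
-3*G(180, x(2)) = -3*√(361336 - 806*(-2 + √(-8 + 2)))/434 = -3*√(361336 - 806*(-2 + √(-6)))/434 = -3*√(361336 - 806*(-2 + I*√6))/434 = -3*√(361336 + (1612 - 806*I*√6))/434 = -3*√(362948 - 806*I*√6)/434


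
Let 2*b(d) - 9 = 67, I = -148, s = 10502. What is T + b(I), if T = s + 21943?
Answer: 32483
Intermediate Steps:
b(d) = 38 (b(d) = 9/2 + (½)*67 = 9/2 + 67/2 = 38)
T = 32445 (T = 10502 + 21943 = 32445)
T + b(I) = 32445 + 38 = 32483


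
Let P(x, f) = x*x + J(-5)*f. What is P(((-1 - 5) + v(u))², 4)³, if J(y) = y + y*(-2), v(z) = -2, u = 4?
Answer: 69731032896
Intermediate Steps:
J(y) = -y (J(y) = y - 2*y = -y)
P(x, f) = x² + 5*f (P(x, f) = x*x + (-1*(-5))*f = x² + 5*f)
P(((-1 - 5) + v(u))², 4)³ = ((((-1 - 5) - 2)²)² + 5*4)³ = (((-6 - 2)²)² + 20)³ = (((-8)²)² + 20)³ = (64² + 20)³ = (4096 + 20)³ = 4116³ = 69731032896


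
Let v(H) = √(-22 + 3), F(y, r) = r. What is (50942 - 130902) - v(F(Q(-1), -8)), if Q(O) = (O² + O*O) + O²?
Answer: -79960 - I*√19 ≈ -79960.0 - 4.3589*I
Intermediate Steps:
Q(O) = 3*O² (Q(O) = (O² + O²) + O² = 2*O² + O² = 3*O²)
v(H) = I*√19 (v(H) = √(-19) = I*√19)
(50942 - 130902) - v(F(Q(-1), -8)) = (50942 - 130902) - I*√19 = -79960 - I*√19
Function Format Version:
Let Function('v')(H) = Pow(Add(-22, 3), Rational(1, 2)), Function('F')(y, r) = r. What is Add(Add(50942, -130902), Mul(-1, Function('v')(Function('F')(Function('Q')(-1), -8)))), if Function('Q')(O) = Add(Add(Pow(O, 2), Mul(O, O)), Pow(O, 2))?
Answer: Add(-79960, Mul(-1, I, Pow(19, Rational(1, 2)))) ≈ Add(-79960., Mul(-4.3589, I))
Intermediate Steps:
Function('Q')(O) = Mul(3, Pow(O, 2)) (Function('Q')(O) = Add(Add(Pow(O, 2), Pow(O, 2)), Pow(O, 2)) = Add(Mul(2, Pow(O, 2)), Pow(O, 2)) = Mul(3, Pow(O, 2)))
Function('v')(H) = Mul(I, Pow(19, Rational(1, 2))) (Function('v')(H) = Pow(-19, Rational(1, 2)) = Mul(I, Pow(19, Rational(1, 2))))
Add(Add(50942, -130902), Mul(-1, Function('v')(Function('F')(Function('Q')(-1), -8)))) = Add(Add(50942, -130902), Mul(-1, Mul(I, Pow(19, Rational(1, 2))))) = Add(-79960, Mul(-1, I, Pow(19, Rational(1, 2))))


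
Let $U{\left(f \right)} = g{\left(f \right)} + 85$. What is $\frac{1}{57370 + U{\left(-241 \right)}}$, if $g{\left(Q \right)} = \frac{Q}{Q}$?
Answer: $\frac{1}{57456} \approx 1.7405 \cdot 10^{-5}$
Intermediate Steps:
$g{\left(Q \right)} = 1$
$U{\left(f \right)} = 86$ ($U{\left(f \right)} = 1 + 85 = 86$)
$\frac{1}{57370 + U{\left(-241 \right)}} = \frac{1}{57370 + 86} = \frac{1}{57456}$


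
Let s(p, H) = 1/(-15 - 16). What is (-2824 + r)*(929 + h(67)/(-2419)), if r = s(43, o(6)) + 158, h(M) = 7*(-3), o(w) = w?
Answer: -185730288984/74989 ≈ -2.4768e+6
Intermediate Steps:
h(M) = -21
s(p, H) = -1/31 (s(p, H) = 1/(-31) = -1/31)
r = 4897/31 (r = -1/31 + 158 = 4897/31 ≈ 157.97)
(-2824 + r)*(929 + h(67)/(-2419)) = (-2824 + 4897/31)*(929 - 21/(-2419)) = -82647*(929 - 21*(-1/2419))/31 = -82647*(929 + 21/2419)/31 = -82647/31*2247272/2419 = -185730288984/74989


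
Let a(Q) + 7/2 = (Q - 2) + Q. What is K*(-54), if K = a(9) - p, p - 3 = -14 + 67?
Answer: 2349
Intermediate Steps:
a(Q) = -11/2 + 2*Q (a(Q) = -7/2 + ((Q - 2) + Q) = -7/2 + ((-2 + Q) + Q) = -7/2 + (-2 + 2*Q) = -11/2 + 2*Q)
p = 56 (p = 3 + (-14 + 67) = 3 + 53 = 56)
K = -87/2 (K = (-11/2 + 2*9) - 1*56 = (-11/2 + 18) - 56 = 25/2 - 56 = -87/2 ≈ -43.500)
K*(-54) = -87/2*(-54) = 2349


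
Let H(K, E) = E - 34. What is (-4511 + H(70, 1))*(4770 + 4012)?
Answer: -39905408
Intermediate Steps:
H(K, E) = -34 + E
(-4511 + H(70, 1))*(4770 + 4012) = (-4511 + (-34 + 1))*(4770 + 4012) = (-4511 - 33)*8782 = -4544*8782 = -39905408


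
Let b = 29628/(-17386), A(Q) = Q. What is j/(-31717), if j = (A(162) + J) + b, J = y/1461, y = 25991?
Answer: -2261773135/402820902141 ≈ -0.0056148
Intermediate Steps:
b = -14814/8693 (b = 29628*(-1/17386) = -14814/8693 ≈ -1.7041)
J = 25991/1461 ≈ 17.790
j = 2261773135/12700473 (j = (162 + 25991/1461) - 14814/8693 = 262673/1461 - 14814/8693 = 2261773135/12700473 ≈ 178.09)
j/(-31717) = (2261773135/12700473)/(-31717) = (2261773135/12700473)*(-1/31717) = -2261773135/402820902141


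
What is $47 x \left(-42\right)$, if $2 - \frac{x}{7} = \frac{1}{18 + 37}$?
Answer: $- \frac{1506162}{55} \approx -27385.0$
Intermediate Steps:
$x = \frac{763}{55}$ ($x = 14 - \frac{7}{18 + 37} = 14 - \frac{7}{55} = \frac{763}{55} \approx 13.873$)
$47 x \left(-42\right) = 47 \cdot \frac{763}{55} \left(-42\right) = \frac{35861}{55} \left(-42\right) = - \frac{1506162}{55}$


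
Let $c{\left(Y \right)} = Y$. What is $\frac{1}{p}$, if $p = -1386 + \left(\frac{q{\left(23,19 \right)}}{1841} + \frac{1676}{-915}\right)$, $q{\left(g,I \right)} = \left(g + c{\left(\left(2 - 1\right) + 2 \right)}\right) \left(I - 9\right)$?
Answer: $- \frac{1684515}{2337585406} \approx -0.00072062$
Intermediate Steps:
$q{\left(g,I \right)} = \left(-9 + I\right) \left(3 + g\right)$ ($q{\left(g,I \right)} = \left(g + \left(\left(2 - 1\right) + 2\right)\right) \left(I - 9\right) = \left(g + \left(1 + 2\right)\right) \left(-9 + I\right) = \left(g + 3\right) \left(-9 + I\right) = \left(3 + g\right) \left(-9 + I\right) = \left(-9 + I\right) \left(3 + g\right)$)
$p = - \frac{2337585406}{1684515}$ ($p = -1386 + \left(\frac{-27 - 207 + 3 \cdot 19 + 19 \cdot 23}{1841} + \frac{1676}{-915}\right) = -1386 + \left(\left(-27 - 207 + 57 + 437\right) \frac{1}{1841} + 1676 \left(- \frac{1}{915}\right)\right) = -1386 + \left(260 \cdot \frac{1}{1841} - \frac{1676}{915}\right) = -1386 + \left(\frac{260}{1841} - \frac{1676}{915}\right) = -1386 - \frac{2847616}{1684515} = - \frac{2337585406}{1684515} \approx -1387.7$)
$\frac{1}{p} = \frac{1}{- \frac{2337585406}{1684515}} = - \frac{1684515}{2337585406}$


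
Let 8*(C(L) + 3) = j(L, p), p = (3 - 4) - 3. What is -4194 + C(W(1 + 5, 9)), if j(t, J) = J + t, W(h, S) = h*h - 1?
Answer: -33545/8 ≈ -4193.1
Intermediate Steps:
W(h, S) = -1 + h² (W(h, S) = h² - 1 = -1 + h²)
p = -4 (p = -1 - 3 = -4)
C(L) = -7/2 + L/8 (C(L) = -3 + (-4 + L)/8 = -3 + (-½ + L/8) = -7/2 + L/8)
-4194 + C(W(1 + 5, 9)) = -4194 + (-7/2 + (-1 + (1 + 5)²)/8) = -4194 + (-7/2 + (-1 + 6²)/8) = -4194 + (-7/2 + (-1 + 36)/8) = -4194 + (-7/2 + (⅛)*35) = -4194 + (-7/2 + 35/8) = -4194 + 7/8 = -33545/8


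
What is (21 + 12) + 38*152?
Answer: 5809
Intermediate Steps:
(21 + 12) + 38*152 = 33 + 5776 = 5809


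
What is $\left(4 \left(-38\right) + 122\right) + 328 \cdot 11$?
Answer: $3578$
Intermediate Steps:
$\left(4 \left(-38\right) + 122\right) + 328 \cdot 11 = \left(-152 + 122\right) + 3608 = -30 + 3608 = 3578$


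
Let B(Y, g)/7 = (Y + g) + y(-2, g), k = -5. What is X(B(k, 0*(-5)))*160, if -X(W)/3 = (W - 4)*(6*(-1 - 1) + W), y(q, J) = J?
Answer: -879840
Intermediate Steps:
B(Y, g) = 7*Y + 14*g (B(Y, g) = 7*((Y + g) + g) = 7*(Y + 2*g) = 7*Y + 14*g)
X(W) = -3*(-12 + W)*(-4 + W) (X(W) = -3*(W - 4)*(6*(-1 - 1) + W) = -3*(-4 + W)*(6*(-2) + W) = -3*(-4 + W)*(-12 + W) = -3*(-12 + W)*(-4 + W))
X(B(k, 0*(-5)))*160 = (-144 - 3*(7*(-5) + 14*(0*(-5)))² + 48*(7*(-5) + 14*(0*(-5))))*160 = (-144 - 3*(-35 + 14*0)² + 48*(-35 + 14*0))*160 = (-144 - 3*(-35 + 0)² + 48*(-35 + 0))*160 = (-144 - 3*(-35)² + 48*(-35))*160 = (-144 - 3*1225 - 1680)*160 = (-144 - 3675 - 1680)*160 = -5499*160 = -879840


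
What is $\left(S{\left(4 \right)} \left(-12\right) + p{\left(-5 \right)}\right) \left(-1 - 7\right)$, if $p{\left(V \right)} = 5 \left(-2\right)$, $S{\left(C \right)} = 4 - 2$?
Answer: $272$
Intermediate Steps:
$S{\left(C \right)} = 2$
$p{\left(V \right)} = -10$
$\left(S{\left(4 \right)} \left(-12\right) + p{\left(-5 \right)}\right) \left(-1 - 7\right) = \left(2 \left(-12\right) - 10\right) \left(-1 - 7\right) = \left(-24 - 10\right) \left(-1 - 7\right) = \left(-34\right) \left(-8\right) = 272$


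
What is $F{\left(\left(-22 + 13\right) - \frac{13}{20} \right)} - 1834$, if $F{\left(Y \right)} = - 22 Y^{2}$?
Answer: $- \frac{776539}{200} \approx -3882.7$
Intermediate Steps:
$F{\left(\left(-22 + 13\right) - \frac{13}{20} \right)} - 1834 = - 22 \left(\left(-22 + 13\right) - \frac{13}{20}\right)^{2} - 1834 = - 22 \left(-9 - \frac{13}{20}\right)^{2} - 1834 = - 22 \left(- \frac{193}{20}\right)^{2} - 1834 = \left(-22\right) \frac{37249}{400} - 1834 = - \frac{409739}{200} - 1834 = - \frac{776539}{200}$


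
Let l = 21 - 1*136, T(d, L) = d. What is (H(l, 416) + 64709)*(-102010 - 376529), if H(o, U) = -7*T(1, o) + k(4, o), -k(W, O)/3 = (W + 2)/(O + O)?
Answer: -3560683800321/115 ≈ -3.0962e+10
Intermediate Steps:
l = -115 (l = 21 - 136 = -115)
k(W, O) = -3*(2 + W)/(2*O) (k(W, O) = -3*(W + 2)/(O + O) = -3*(2 + W)/(2*O))
H(o, U) = -7 - 9/o (H(o, U) = -7*1 + 3*(-2 - 1*4)/(2*o) = -7 + 3*(-2 - 4)/(2*o) = -7 + (3/2)*(-6)/o = -7 - 9/o)
(H(l, 416) + 64709)*(-102010 - 376529) = ((-7 - 9/(-115)) + 64709)*(-102010 - 376529) = ((-7 - 9*(-1/115)) + 64709)*(-478539) = ((-7 + 9/115) + 64709)*(-478539) = (-796/115 + 64709)*(-478539) = (7440739/115)*(-478539) = -3560683800321/115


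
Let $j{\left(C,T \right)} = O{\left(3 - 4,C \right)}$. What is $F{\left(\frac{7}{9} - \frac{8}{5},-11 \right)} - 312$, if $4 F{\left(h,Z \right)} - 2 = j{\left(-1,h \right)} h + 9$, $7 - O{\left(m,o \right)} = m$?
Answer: $- \frac{55961}{180} \approx -310.89$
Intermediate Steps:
$O{\left(m,o \right)} = 7 - m$
$j{\left(C,T \right)} = 8$ ($j{\left(C,T \right)} = 7 - \left(3 - 4\right) = 7 - -1 = 7 + 1 = 8$)
$F{\left(h,Z \right)} = \frac{11}{4} + 2 h$ ($F{\left(h,Z \right)} = \frac{1}{2} + \frac{8 h + 9}{4} = \frac{1}{2} + \frac{9 + 8 h}{4} = \frac{1}{2} + \left(\frac{9}{4} + 2 h\right) = \frac{11}{4} + 2 h$)
$F{\left(\frac{7}{9} - \frac{8}{5},-11 \right)} - 312 = \left(\frac{11}{4} + 2 \left(\frac{7}{9} - \frac{8}{5}\right)\right) - 312 = \left(\frac{11}{4} + 2 \left(- \frac{37}{45}\right)\right) - 312 = \left(\frac{11}{4} - \frac{74}{45}\right) - 312 = \frac{199}{180} - 312 = - \frac{55961}{180}$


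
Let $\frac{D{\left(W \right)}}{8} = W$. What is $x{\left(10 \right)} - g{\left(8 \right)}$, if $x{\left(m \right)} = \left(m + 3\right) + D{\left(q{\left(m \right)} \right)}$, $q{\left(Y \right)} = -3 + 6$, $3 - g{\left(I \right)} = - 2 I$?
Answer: $18$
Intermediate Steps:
$g{\left(I \right)} = 3 + 2 I$ ($g{\left(I \right)} = 3 - - 2 I = 3 + 2 I$)
$q{\left(Y \right)} = 3$
$D{\left(W \right)} = 8 W$
$x{\left(m \right)} = 27 + m$ ($x{\left(m \right)} = \left(m + 3\right) + 8 \cdot 3 = \left(3 + m\right) + 24 = 27 + m$)
$x{\left(10 \right)} - g{\left(8 \right)} = \left(27 + 10\right) - \left(3 + 2 \cdot 8\right) = 37 - \left(3 + 16\right) = 37 - 19 = 18$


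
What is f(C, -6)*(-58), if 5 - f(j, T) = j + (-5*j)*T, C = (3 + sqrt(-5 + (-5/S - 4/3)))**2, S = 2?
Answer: 29/3 + 1798*I*sqrt(318) ≈ 9.6667 + 32063.0*I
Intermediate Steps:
C = (3 + I*sqrt(318)/6)**2 (C = (3 + sqrt(-5 + (-5/2 - 4/3)))**2 = (3 + sqrt(-5 - 23/6))**2 = (3 + sqrt(-53/6))**2 = (3 + I*sqrt(318)/6)**2 ≈ 0.1667 + 17.833*I)
f(j, T) = 5 - j + 5*T*j (f(j, T) = 5 - (j + (-5*j)*T) = 5 - (j - 5*T*j) = 5 + (-j + 5*T*j) = 5 - j + 5*T*j)
f(C, -6)*(-58) = (5 - (1/6 + I*sqrt(318)) + 5*(-6)*(1/6 + I*sqrt(318)))*(-58) = (5 + (-1/6 - I*sqrt(318)) + (-5 - 30*I*sqrt(318)))*(-58) = (-1/6 - 31*I*sqrt(318))*(-58) = 29/3 + 1798*I*sqrt(318)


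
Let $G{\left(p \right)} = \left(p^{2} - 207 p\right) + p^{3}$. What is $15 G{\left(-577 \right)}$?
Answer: $-2874714975$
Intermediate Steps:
$G{\left(p \right)} = p^{2} + p^{3} - 207 p$
$15 G{\left(-577 \right)} = 15 \left(- 577 \left(-207 - 577 + \left(-577\right)^{2}\right)\right) = 15 \left(- 577 \left(-207 - 577 + 332929\right)\right) = 15 \left(\left(-577\right) 332145\right) = 15 \left(-191647665\right) = -2874714975$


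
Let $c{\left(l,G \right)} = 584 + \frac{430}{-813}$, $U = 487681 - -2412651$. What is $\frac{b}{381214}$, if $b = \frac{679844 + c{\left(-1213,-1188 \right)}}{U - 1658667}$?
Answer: $\frac{276593767}{192412743052515} \approx 1.4375 \cdot 10^{-6}$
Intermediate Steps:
$U = 2900332$ ($U = 487681 + 2412651 = 2900332$)
$c{\left(l,G \right)} = \frac{474362}{813}$ ($c{\left(l,G \right)} = 584 + 430 \left(- \frac{1}{813}\right) = 584 - \frac{430}{813} = \frac{474362}{813}$)
$b = \frac{553187534}{1009473645}$ ($b = \frac{679844 + \frac{474362}{813}}{2900332 - 1658667} = \frac{553187534}{813 \cdot 1241665} = \frac{553187534}{813} \cdot \frac{1}{1241665} = \frac{553187534}{1009473645} \approx 0.548$)
$\frac{b}{381214} = \frac{553187534}{1009473645 \cdot 381214} = \frac{553187534}{1009473645} \cdot \frac{1}{381214} = \frac{276593767}{192412743052515}$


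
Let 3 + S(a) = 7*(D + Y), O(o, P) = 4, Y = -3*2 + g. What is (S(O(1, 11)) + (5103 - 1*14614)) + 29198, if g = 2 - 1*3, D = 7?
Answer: 19684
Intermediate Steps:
g = -1 (g = 2 - 3 = -1)
Y = -7 (Y = -3*2 - 1 = -6 - 1 = -7)
S(a) = -3 (S(a) = -3 + 7*(7 - 7) = -3 + 7*0 = -3 + 0 = -3)
(S(O(1, 11)) + (5103 - 1*14614)) + 29198 = (-3 + (5103 - 1*14614)) + 29198 = (-3 + (5103 - 14614)) + 29198 = (-3 - 9511) + 29198 = -9514 + 29198 = 19684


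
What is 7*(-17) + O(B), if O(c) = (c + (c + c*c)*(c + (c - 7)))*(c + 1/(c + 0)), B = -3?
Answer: 151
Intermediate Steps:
O(c) = (c + 1/c)*(c + (-7 + 2*c)*(c + c²)) (O(c) = (c + (c + c²)*(c + (-7 + c)))*(c + 1/c) = (c + (c + c²)*(-7 + 2*c))*(c + 1/c) = (c + (-7 + 2*c)*(c + c²))*(c + 1/c) = (c + 1/c)*(c + (-7 + 2*c)*(c + c²)))
7*(-17) + O(B) = 7*(-17) + (-6 - 5*(-3) - 5*(-3)³ - 4*(-3)² + 2*(-3)⁴) = -119 + (-6 + 15 - 5*(-27) - 4*9 + 2*81) = -119 + (-6 + 15 + 135 - 36 + 162) = -119 + 270 = 151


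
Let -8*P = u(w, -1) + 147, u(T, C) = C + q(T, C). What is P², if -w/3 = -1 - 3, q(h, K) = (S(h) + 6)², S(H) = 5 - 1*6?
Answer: 29241/64 ≈ 456.89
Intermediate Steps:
S(H) = -1 (S(H) = 5 - 6 = -1)
q(h, K) = 25 (q(h, K) = (-1 + 6)² = 5² = 25)
w = 12 (w = -3*(-1 - 3) = -3*(-4) = 12)
u(T, C) = 25 + C (u(T, C) = C + 25 = 25 + C)
P = -171/8 (P = -((25 - 1) + 147)/8 = -(24 + 147)/8 = -⅛*171 = -171/8 ≈ -21.375)
P² = (-171/8)² = 29241/64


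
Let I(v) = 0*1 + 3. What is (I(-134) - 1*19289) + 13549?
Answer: -5737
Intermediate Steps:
I(v) = 3 (I(v) = 0 + 3 = 3)
(I(-134) - 1*19289) + 13549 = (3 - 1*19289) + 13549 = (3 - 19289) + 13549 = -19286 + 13549 = -5737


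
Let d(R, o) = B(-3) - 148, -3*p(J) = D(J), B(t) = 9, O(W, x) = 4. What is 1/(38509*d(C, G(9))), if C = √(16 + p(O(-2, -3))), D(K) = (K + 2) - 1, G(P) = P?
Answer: -1/5352751 ≈ -1.8682e-7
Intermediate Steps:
D(K) = 1 + K (D(K) = (2 + K) - 1 = 1 + K)
p(J) = -⅓ - J/3 (p(J) = -(1 + J)/3 = -⅓ - J/3)
C = √129/3 (C = √(16 + (-⅓ - ⅓*4)) = √(16 + (-⅓ - 4/3)) = √(16 - 5/3) = √(43/3) = √129/3 ≈ 3.7859)
d(R, o) = -139 (d(R, o) = 9 - 148 = -139)
1/(38509*d(C, G(9))) = 1/(38509*(-139)) = (1/38509)*(-1/139) = -1/5352751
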